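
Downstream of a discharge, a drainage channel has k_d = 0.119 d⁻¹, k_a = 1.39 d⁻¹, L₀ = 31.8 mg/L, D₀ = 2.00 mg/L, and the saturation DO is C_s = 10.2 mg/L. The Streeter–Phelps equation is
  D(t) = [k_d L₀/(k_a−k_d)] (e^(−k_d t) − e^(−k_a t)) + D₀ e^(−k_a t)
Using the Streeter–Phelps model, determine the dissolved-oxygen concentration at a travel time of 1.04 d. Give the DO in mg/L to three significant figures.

DO ≈ 7.80 mg/L

k_d L₀/(k_a−k_d) = 0.119×31.8/(1.39−0.119) = 3.784/1.271 = 2.977 mg/L.
e^(−k_d t) = e^(−0.119×1.040) = 0.8836; e^(−k_a t) = e^(−1.39×1.040) = 0.2356.
D = 2.977 × (0.8836 − 0.2356) + 2.00 × 0.2356 = 1.929 + 0.4712 = 2.400 mg/L.
DO = C_s − D = 10.2 − 2.400 = 7.800 mg/L.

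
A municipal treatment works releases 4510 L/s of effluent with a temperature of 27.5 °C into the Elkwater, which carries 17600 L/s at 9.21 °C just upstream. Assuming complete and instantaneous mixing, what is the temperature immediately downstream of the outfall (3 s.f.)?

12.9 °C

Flow-weighted mixing: C = (Q_r C_r + Q_w C_w)/(Q_r + Q_w)
= (17600×9.21 + 4510×27.5)/(17600 + 4510) = 286100/22110 = 12.94 °C.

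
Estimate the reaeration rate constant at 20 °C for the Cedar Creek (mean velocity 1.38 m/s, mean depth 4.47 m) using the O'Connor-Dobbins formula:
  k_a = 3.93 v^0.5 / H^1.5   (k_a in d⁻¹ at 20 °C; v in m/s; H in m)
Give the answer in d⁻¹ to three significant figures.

k_a ≈ 0.489 d⁻¹

k_a = 3.93 × 1.38^0.5 / 4.47^1.5 = 3.93 × 1.175 / 9.451 = 0.4885 d⁻¹.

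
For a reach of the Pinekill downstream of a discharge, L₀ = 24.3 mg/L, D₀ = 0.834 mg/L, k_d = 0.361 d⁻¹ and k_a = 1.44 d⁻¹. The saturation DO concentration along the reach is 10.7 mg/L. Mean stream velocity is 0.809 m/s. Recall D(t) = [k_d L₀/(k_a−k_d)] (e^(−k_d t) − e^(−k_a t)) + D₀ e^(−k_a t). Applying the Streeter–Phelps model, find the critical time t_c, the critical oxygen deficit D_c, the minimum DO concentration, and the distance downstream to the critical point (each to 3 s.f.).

With k_a/k_d = 3.989 and 1 − D₀(k_a−k_d)/(k_d L₀) = 0.8974,
t_c = ln(3.989 × 0.8974) / (1.44 − 0.361) = ln(3.580) / 1.079 = 1.275/1.079 = 1.182 d.
D_c = (k_d/k_a) L₀ e^(−k_d t_c) = (0.361/1.44) × 24.3 × e^(−0.361×1.182) = 0.2507 × 24.3 × 0.6527 = 3.976 mg/L.
Minimum DO = C_s − D_c = 10.7 − 3.976 = 6.724 mg/L.
x_c = v t_c = 0.809 m/s × 1.182 d × 86400 s/d = 82610 m ≈ 82.6 km.

t_c ≈ 1.18 d; D_c ≈ 3.98 mg/L; min DO ≈ 6.72 mg/L; x_c ≈ 82.6 km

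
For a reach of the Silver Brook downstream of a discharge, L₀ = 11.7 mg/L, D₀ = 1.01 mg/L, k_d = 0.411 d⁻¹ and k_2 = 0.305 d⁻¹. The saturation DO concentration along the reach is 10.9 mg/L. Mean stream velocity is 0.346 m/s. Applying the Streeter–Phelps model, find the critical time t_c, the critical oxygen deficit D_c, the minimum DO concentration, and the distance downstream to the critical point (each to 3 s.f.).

t_c ≈ 2.61 d; D_c ≈ 5.40 mg/L; min DO ≈ 5.50 mg/L; x_c ≈ 77.9 km

t_c = [1/(k_2−k_d)] ln[(k_2/k_d)(1 − D₀(k_2−k_d)/(k_d L₀))]
= [1/(0.305−0.411)] ln[(0.305/0.411)(1 − 1.01×-0.1060/(0.411×11.7))]
= (1/-0.1060) ln[0.7421 × 1.022] = -9.434 × ln(0.7586) = -9.434 × -0.2763 = 2.606 d.
L(t_c) = L₀ e^(−k_d t_c) = 11.7 × 0.3426 = 4.009 mg/L, and at the critical point k_2 D_c = k_d L, so D_c = (0.411/0.305) × 4.009 = 5.402 mg/L.
Minimum DO = C_s − D_c = 10.9 − 5.402 = 5.498 mg/L.
x_c = v t_c = 0.346 m/s × 2.606 d × 86400 s/d = 77910 m ≈ 77.9 km.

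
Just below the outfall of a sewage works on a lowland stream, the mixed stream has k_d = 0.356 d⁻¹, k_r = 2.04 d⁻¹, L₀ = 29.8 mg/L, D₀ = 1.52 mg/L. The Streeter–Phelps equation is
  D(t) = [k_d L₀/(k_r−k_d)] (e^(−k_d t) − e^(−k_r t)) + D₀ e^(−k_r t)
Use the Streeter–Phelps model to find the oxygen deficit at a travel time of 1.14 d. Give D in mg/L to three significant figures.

k_d L₀/(k_r−k_d) = 0.356×29.8/(2.04−0.356) = 10.61/1.684 = 6.300 mg/L.
e^(−k_d t) = e^(−0.356×1.140) = 0.6664; e^(−k_r t) = e^(−2.04×1.140) = 0.09772.
D = 6.300 × (0.6664 − 0.09772) + 1.52 × 0.09772 = 3.583 + 0.1485 = 3.731 mg/L.

D ≈ 3.73 mg/L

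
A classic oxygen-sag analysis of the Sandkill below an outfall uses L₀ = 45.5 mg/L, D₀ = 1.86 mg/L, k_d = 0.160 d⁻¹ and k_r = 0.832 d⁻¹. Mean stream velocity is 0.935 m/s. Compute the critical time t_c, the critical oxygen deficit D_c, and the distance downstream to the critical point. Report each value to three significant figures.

At the critical point dD/dt = 0, so k_d L₀ e^(−k_d t) = k_r D. Substituting D(t) from the Streeter–Phelps equation and solving for t gives
t_c = ln[(k_r/k_d)(1 − D₀(k_r−k_d)/(k_d L₀))] / (k_r−k_d).
Here k_r−k_d = 0.6720 d⁻¹ and 1 − D₀(k_r−k_d)/(k_d L₀) = 1 − 1.86×0.6720/(0.160×45.5) = 0.8283, so
t_c = ln(5.200 × 0.8283) / 0.6720 = 1.460 / 0.6720 = 2.173 d.
L(t_c) = L₀ e^(−k_d t_c) = 45.5 × 0.7063 = 32.14 mg/L, and at the critical point k_r D_c = k_d L, so D_c = (0.160/0.832) × 32.14 = 6.180 mg/L.
x_c = v t_c = 0.935 m/s × 2.173 d × 86400 s/d = 175500 m ≈ 176 km.

t_c ≈ 2.17 d; D_c ≈ 6.18 mg/L; x_c ≈ 176 km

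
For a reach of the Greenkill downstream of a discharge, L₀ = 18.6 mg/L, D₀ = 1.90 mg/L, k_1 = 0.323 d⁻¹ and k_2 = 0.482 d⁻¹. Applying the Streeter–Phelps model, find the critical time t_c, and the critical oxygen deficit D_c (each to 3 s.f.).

t_c ≈ 2.19 d; D_c ≈ 6.14 mg/L

At the critical point dD/dt = 0, so k_1 L₀ e^(−k_1 t) = k_2 D. Substituting D(t) from the Streeter–Phelps equation and solving for t gives
t_c = ln[(k_2/k_1)(1 − D₀(k_2−k_1)/(k_1 L₀))] / (k_2−k_1).
Here k_2−k_1 = 0.1590 d⁻¹ and 1 − D₀(k_2−k_1)/(k_1 L₀) = 1 − 1.90×0.1590/(0.323×18.6) = 0.9497, so
t_c = ln(1.492 × 0.9497) / 0.1590 = 0.3487 / 0.1590 = 2.193 d.
D_c = (k_1/k_2) L₀ e^(−k_1 t_c) = (0.323/0.482) × 18.6 × e^(−0.323×2.193) = 0.6701 × 18.6 × 0.4924 = 6.138 mg/L.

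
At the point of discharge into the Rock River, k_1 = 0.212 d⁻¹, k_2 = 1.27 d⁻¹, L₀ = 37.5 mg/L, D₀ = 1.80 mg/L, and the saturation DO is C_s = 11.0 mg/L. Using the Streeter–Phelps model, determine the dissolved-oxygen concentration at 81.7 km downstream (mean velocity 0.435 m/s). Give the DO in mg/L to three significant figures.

Travel time t = x/v = 81.7 km / (0.435 m/s) = 81700 m / 0.435 m/s = 187800 s = 2.174 d.
k_1 L₀/(k_2−k_1) = 0.212×37.5/(1.27−0.212) = 7.950/1.058 = 7.514 mg/L.
e^(−k_1 t) = e^(−0.212×2.174) = 0.6308; e^(−k_2 t) = e^(−1.27×2.174) = 0.06325.
D = 7.514 × (0.6308 − 0.06325) + 1.80 × 0.06325 = 4.264 + 0.1138 = 4.378 mg/L.
DO = C_s − D = 11.0 − 4.378 = 6.622 mg/L.

DO ≈ 6.62 mg/L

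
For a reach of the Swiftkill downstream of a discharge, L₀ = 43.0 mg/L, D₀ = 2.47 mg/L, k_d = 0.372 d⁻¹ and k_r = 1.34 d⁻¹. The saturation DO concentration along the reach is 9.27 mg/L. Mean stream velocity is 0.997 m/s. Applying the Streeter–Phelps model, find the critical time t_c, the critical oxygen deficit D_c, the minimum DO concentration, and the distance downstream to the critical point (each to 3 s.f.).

With k_r/k_d = 3.602 and 1 − D₀(k_r−k_d)/(k_d L₀) = 0.8505,
t_c = ln(3.602 × 0.8505) / (1.34 − 0.372) = ln(3.064) / 0.9680 = 1.120/0.9680 = 1.157 d.
D_c = (k_d/k_r) L₀ e^(−k_d t_c) = (0.372/1.34) × 43.0 × e^(−0.372×1.157) = 0.2776 × 43.0 × 0.6503 = 7.763 mg/L.
Minimum DO = C_s − D_c = 9.27 − 7.763 = 1.507 mg/L.
x_c = v t_c = 0.997 m/s × 1.157 d × 86400 s/d = 99630 m ≈ 99.6 km.

t_c ≈ 1.16 d; D_c ≈ 7.76 mg/L; min DO ≈ 1.51 mg/L; x_c ≈ 99.6 km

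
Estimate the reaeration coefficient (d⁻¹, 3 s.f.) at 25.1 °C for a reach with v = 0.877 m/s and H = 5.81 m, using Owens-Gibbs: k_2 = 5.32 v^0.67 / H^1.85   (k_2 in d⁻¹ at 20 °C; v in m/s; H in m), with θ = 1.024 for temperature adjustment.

k_2 ≈ 0.212 d⁻¹

k_2(20) = 5.32 × 0.877^0.67 / 5.81^1.85 = 5.32 × 0.9158 / 25.93 = 0.1879 d⁻¹.
k_2(25.1) = 0.1879 × 1.024^(25.1−20) = 0.1879 × 1.129 = 0.2121 d⁻¹.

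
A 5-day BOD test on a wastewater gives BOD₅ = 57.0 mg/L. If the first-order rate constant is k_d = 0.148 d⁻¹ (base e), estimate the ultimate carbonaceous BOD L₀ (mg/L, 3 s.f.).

L₀ ≈ 109 mg/L

BOD₅ = L₀(1 − e^(−5k_d)) ⇒ L₀ = BOD₅ / (1 − e^(−5×0.148))
= 57.0 / (1 − 0.4771) = 57.0 / 0.5229 = 109.0 mg/L.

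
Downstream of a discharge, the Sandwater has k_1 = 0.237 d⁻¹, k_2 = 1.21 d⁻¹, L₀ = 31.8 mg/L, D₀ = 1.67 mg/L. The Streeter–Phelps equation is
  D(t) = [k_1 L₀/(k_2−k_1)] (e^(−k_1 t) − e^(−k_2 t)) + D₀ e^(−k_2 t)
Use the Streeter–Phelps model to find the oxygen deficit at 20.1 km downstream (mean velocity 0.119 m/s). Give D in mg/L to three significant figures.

Travel time t = x/v = 20.1 km / (0.119 m/s) = 20100 m / 0.119 m/s = 168900 s = 1.955 d.
k_1 L₀/(k_2−k_1) = 0.237×31.8/(1.21−0.237) = 7.537/0.9730 = 7.746 mg/L.
e^(−k_1 t) = e^(−0.237×1.955) = 0.6292; e^(−k_2 t) = e^(−1.21×1.955) = 0.09390.
D = 7.746 × (0.6292 − 0.09390) + 1.67 × 0.09390 = 4.146 + 0.1568 = 4.303 mg/L.

D ≈ 4.30 mg/L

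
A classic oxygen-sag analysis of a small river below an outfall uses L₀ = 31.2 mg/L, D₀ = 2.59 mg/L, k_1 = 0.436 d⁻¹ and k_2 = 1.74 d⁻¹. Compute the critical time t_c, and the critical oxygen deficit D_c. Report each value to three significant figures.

t_c ≈ 0.842 d; D_c ≈ 5.41 mg/L

At the critical point dD/dt = 0, so k_1 L₀ e^(−k_1 t) = k_2 D. Substituting D(t) from the Streeter–Phelps equation and solving for t gives
t_c = ln[(k_2/k_1)(1 − D₀(k_2−k_1)/(k_1 L₀))] / (k_2−k_1).
Here k_2−k_1 = 1.304 d⁻¹ and 1 − D₀(k_2−k_1)/(k_1 L₀) = 1 − 2.59×1.304/(0.436×31.2) = 0.7517, so
t_c = ln(3.991 × 0.7517) / 1.304 = 1.099 / 1.304 = 0.8425 d.
L(t_c) = L₀ e^(−k_1 t_c) = 31.2 × 0.6926 = 21.61 mg/L, and at the critical point k_2 D_c = k_1 L, so D_c = (0.436/1.74) × 21.61 = 5.415 mg/L.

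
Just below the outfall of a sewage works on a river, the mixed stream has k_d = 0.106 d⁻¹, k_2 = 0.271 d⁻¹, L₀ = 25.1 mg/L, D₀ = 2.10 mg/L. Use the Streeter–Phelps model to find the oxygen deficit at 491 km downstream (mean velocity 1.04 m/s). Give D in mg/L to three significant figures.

Travel time t = x/v = 491 km / (1.04 m/s) = 491000 m / 1.04 m/s = 472100 s = 5.464 d.
k_d L₀/(k_2−k_d) = 0.106×25.1/(0.271−0.106) = 2.661/0.1650 = 16.12 mg/L.
e^(−k_d t) = e^(−0.106×5.464) = 0.5603; e^(−k_2 t) = e^(−0.271×5.464) = 0.2274.
D = 16.12 × (0.5603 − 0.2274) + 2.10 × 0.2274 = 5.368 + 0.4776 = 5.845 mg/L.

D ≈ 5.85 mg/L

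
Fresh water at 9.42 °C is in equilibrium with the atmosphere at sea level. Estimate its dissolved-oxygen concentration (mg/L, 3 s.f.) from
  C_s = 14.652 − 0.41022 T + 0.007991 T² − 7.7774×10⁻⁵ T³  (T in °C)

C_s ≈ 11.4 mg/L

C_s = 14.652 − 0.41022×9.42 + 0.007991×9.42² − 7.7774×10⁻⁵×9.42³ = 11.43 mg/L.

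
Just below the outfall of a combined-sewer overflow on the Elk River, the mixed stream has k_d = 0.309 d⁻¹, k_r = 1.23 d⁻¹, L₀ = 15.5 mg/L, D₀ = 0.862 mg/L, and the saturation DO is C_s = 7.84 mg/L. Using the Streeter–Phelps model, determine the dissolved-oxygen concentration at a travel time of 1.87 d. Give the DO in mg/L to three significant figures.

DO ≈ 5.36 mg/L

k_d L₀/(k_r−k_d) = 0.309×15.5/(1.23−0.309) = 4.790/0.9210 = 5.200 mg/L.
e^(−k_d t) = e^(−0.309×1.870) = 0.5611; e^(−k_r t) = e^(−1.23×1.870) = 0.1002.
D = 5.200 × (0.5611 − 0.1002) + 0.862 × 0.1002 = 2.397 + 0.08641 = 2.483 mg/L.
DO = C_s − D = 7.84 − 2.483 = 5.357 mg/L.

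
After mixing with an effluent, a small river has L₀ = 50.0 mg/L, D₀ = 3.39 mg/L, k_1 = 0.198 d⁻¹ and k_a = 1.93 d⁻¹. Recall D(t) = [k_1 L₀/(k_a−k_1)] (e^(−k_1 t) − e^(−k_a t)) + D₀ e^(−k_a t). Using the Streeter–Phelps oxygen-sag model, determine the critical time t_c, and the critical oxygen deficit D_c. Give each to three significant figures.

At the critical point dD/dt = 0, so k_1 L₀ e^(−k_1 t) = k_a D. Substituting D(t) from the Streeter–Phelps equation and solving for t gives
t_c = ln[(k_a/k_1)(1 − D₀(k_a−k_1)/(k_1 L₀))] / (k_a−k_1).
Here k_a−k_1 = 1.732 d⁻¹ and 1 − D₀(k_a−k_1)/(k_1 L₀) = 1 − 3.39×1.732/(0.198×50.0) = 0.4069, so
t_c = ln(9.747 × 0.4069) / 1.732 = 1.378 / 1.732 = 0.7955 d.
D_c = (k_1/k_a) L₀ e^(−k_1 t_c) = (0.198/1.93) × 50.0 × e^(−0.198×0.7955) = 0.1026 × 50.0 × 0.8543 = 4.382 mg/L.

t_c ≈ 0.796 d; D_c ≈ 4.38 mg/L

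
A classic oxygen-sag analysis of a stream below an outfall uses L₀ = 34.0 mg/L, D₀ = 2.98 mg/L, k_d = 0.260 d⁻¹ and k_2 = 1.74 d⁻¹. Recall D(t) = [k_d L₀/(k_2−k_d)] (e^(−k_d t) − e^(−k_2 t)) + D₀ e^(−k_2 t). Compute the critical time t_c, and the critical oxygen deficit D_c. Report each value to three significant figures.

t_c ≈ 0.818 d; D_c ≈ 4.11 mg/L

At the critical point dD/dt = 0, so k_d L₀ e^(−k_d t) = k_2 D. Substituting D(t) from the Streeter–Phelps equation and solving for t gives
t_c = ln[(k_2/k_d)(1 − D₀(k_2−k_d)/(k_d L₀))] / (k_2−k_d).
Here k_2−k_d = 1.480 d⁻¹ and 1 − D₀(k_2−k_d)/(k_d L₀) = 1 − 2.98×1.480/(0.260×34.0) = 0.5011, so
t_c = ln(6.692 × 0.5011) / 1.480 = 1.210 / 1.480 = 0.8176 d.
D_c = (k_d/k_2) L₀ e^(−k_d t_c) = (0.260/1.74) × 34.0 × e^(−0.260×0.8176) = 0.1494 × 34.0 × 0.8085 = 4.108 mg/L.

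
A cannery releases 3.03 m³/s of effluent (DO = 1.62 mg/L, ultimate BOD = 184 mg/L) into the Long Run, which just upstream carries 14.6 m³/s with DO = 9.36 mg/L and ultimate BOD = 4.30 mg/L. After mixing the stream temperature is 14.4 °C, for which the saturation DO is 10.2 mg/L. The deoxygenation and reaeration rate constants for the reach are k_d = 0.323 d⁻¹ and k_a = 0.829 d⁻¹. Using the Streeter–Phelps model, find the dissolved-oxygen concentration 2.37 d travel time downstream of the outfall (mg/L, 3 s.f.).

Mixed DO = (14.6×9.36 + 3.03×1.62)/(14.6+3.03) = 141.6/17.63 = 8.030 mg/L.
Mixed L₀ = (14.6×4.30 + 3.03×184)/(17.63) = 620.3/17.63 = 35.18 mg/L.
Initial deficit D₀ = C_s − DO₀ = 10.2 − 8.030 = 2.170 mg/L.
D(2.37) = [0.323×35.18/(0.829−0.323)](e^(−0.323×2.37) − e^(−0.829×2.37)) + 2.170 e^(−0.829×2.37)
= 22.46 × (0.4651 − 0.1402) + 2.170 × 0.1402 = 7.601 mg/L.
DO = 10.2 − 7.601 = 2.599 mg/L.

DO ≈ 2.60 mg/L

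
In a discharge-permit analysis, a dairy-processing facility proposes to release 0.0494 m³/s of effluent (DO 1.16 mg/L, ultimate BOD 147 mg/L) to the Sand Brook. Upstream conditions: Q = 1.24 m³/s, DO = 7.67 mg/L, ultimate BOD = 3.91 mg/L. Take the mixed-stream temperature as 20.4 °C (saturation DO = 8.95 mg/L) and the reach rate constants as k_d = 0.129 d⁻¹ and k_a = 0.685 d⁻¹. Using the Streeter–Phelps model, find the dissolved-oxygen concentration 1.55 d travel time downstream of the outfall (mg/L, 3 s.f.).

Mixed DO = (1.24×7.67 + 0.0494×1.16)/(1.24+0.0494) = 9.568/1.289 = 7.421 mg/L.
Mixed L₀ = (1.24×3.91 + 0.0494×147)/(1.289) = 12.11/1.289 = 9.392 mg/L.
Initial deficit D₀ = C_s − DO₀ = 8.95 − 7.421 = 1.529 mg/L.
D(1.55) = [0.129×9.392/(0.685−0.129)](e^(−0.129×1.55) − e^(−0.685×1.55)) + 1.529 e^(−0.685×1.55)
= 2.179 × (0.8188 − 0.3459) + 1.529 × 0.3459 = 1.559 mg/L.
DO = 8.95 − 1.559 = 7.391 mg/L.

DO ≈ 7.39 mg/L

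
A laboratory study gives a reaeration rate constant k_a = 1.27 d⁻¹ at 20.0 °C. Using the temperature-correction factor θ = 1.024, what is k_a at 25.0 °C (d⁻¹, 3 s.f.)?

k_a(T₂) = k_a(T₁) · θ^(T₂−T₁) = 1.27 × 1.024^(25.0−20.0)
= 1.27 × 1.024^5.00 = 1.27 × 1.126 = 1.430 d⁻¹.

k_a ≈ 1.43 d⁻¹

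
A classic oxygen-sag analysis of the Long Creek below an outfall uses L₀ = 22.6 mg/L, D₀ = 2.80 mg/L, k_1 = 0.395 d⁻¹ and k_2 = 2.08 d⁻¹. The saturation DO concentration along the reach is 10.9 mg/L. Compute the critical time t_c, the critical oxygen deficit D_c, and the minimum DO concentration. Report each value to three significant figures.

At the critical point dD/dt = 0, so k_1 L₀ e^(−k_1 t) = k_2 D. Substituting D(t) from the Streeter–Phelps equation and solving for t gives
t_c = ln[(k_2/k_1)(1 − D₀(k_2−k_1)/(k_1 L₀))] / (k_2−k_1).
Here k_2−k_1 = 1.685 d⁻¹ and 1 − D₀(k_2−k_1)/(k_1 L₀) = 1 − 2.80×1.685/(0.395×22.6) = 0.4715, so
t_c = ln(5.266 × 0.4715) / 1.685 = 0.9094 / 1.685 = 0.5397 d.
L(t_c) = L₀ e^(−k_1 t_c) = 22.6 × 0.8080 = 18.26 mg/L, and at the critical point k_2 D_c = k_1 L, so D_c = (0.395/2.08) × 18.26 = 3.468 mg/L.
Minimum DO = C_s − D_c = 10.9 − 3.468 = 7.432 mg/L.

t_c ≈ 0.540 d; D_c ≈ 3.47 mg/L; min DO ≈ 7.43 mg/L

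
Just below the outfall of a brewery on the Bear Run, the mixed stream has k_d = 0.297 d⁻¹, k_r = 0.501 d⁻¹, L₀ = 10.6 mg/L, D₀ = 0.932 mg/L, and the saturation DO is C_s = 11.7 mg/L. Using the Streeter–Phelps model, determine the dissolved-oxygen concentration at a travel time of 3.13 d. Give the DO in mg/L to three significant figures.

k_d L₀/(k_r−k_d) = 0.297×10.6/(0.501−0.297) = 3.148/0.2040 = 15.43 mg/L.
e^(−k_d t) = e^(−0.297×3.130) = 0.3947; e^(−k_r t) = e^(−0.501×3.130) = 0.2084.
D = 15.43 × (0.3947 − 0.2084) + 0.932 × 0.2084 = 2.875 + 0.1943 = 3.069 mg/L.
DO = C_s − D = 11.7 − 3.069 = 8.631 mg/L.

DO ≈ 8.63 mg/L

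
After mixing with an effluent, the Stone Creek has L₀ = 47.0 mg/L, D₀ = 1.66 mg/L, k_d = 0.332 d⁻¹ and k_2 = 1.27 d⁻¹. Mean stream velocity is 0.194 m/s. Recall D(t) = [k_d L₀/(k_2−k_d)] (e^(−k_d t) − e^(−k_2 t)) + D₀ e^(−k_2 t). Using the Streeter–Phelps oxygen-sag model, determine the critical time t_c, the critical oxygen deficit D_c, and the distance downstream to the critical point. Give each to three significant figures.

t_c = [1/(k_2−k_d)] ln[(k_2/k_d)(1 − D₀(k_2−k_d)/(k_d L₀))]
= [1/(1.27−0.332)] ln[(1.27/0.332)(1 − 1.66×0.9380/(0.332×47.0))]
= (1/0.9380) ln[3.825 × 0.9002] = 1.066 × ln(3.444) = 1.066 × 1.237 = 1.318 d.
L(t_c) = L₀ e^(−k_d t_c) = 47.0 × 0.6455 = 30.34 mg/L, and at the critical point k_2 D_c = k_d L, so D_c = (0.332/1.27) × 30.34 = 7.932 mg/L.
x_c = v t_c = 0.194 m/s × 1.318 d × 86400 s/d = 22100 m ≈ 22.1 km.

t_c ≈ 1.32 d; D_c ≈ 7.93 mg/L; x_c ≈ 22.1 km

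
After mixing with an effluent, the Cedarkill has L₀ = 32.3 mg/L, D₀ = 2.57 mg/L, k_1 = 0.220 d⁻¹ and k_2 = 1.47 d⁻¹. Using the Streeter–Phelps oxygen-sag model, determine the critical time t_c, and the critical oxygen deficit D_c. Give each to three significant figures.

t_c ≈ 1.04 d; D_c ≈ 3.85 mg/L

At the critical point dD/dt = 0, so k_1 L₀ e^(−k_1 t) = k_2 D. Substituting D(t) from the Streeter–Phelps equation and solving for t gives
t_c = ln[(k_2/k_1)(1 − D₀(k_2−k_1)/(k_1 L₀))] / (k_2−k_1).
Here k_2−k_1 = 1.250 d⁻¹ and 1 − D₀(k_2−k_1)/(k_1 L₀) = 1 − 2.57×1.250/(0.220×32.3) = 0.5479, so
t_c = ln(6.682 × 0.5479) / 1.250 = 1.298 / 1.250 = 1.038 d.
D_c = (k_1/k_2) L₀ e^(−k_1 t_c) = (0.220/1.47) × 32.3 × e^(−0.220×1.038) = 0.1497 × 32.3 × 0.7958 = 3.847 mg/L.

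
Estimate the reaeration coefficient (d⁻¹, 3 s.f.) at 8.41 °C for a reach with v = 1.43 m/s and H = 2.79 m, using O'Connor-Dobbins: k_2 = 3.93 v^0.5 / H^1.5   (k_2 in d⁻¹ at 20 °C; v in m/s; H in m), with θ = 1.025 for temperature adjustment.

k_2 ≈ 0.757 d⁻¹

k_2(20) = 3.93 × 1.43^0.5 / 2.79^1.5 = 3.93 × 1.196 / 4.660 = 1.008 d⁻¹.
k_2(8.41) = 1.008 × 1.025^(8.41−20) = 1.008 × 0.7511 = 0.7575 d⁻¹.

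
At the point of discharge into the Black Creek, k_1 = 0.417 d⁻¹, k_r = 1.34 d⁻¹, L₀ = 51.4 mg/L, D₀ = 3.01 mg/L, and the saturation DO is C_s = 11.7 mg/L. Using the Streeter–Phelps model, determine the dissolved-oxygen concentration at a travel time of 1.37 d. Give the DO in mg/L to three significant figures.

DO ≈ 1.81 mg/L

k_1 L₀/(k_r−k_1) = 0.417×51.4/(1.34−0.417) = 21.43/0.9230 = 23.22 mg/L.
e^(−k_1 t) = e^(−0.417×1.370) = 0.5648; e^(−k_r t) = e^(−1.34×1.370) = 0.1595.
D = 23.22 × (0.5648 − 0.1595) + 3.01 × 0.1595 = 9.412 + 0.4801 = 9.892 mg/L.
DO = C_s − D = 11.7 − 9.892 = 1.808 mg/L.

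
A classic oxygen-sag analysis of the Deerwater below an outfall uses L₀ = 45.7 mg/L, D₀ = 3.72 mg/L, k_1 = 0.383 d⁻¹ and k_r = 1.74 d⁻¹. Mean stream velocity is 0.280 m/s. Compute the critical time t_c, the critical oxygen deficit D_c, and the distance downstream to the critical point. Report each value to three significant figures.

t_c ≈ 0.865 d; D_c ≈ 7.22 mg/L; x_c ≈ 20.9 km

At the critical point dD/dt = 0, so k_1 L₀ e^(−k_1 t) = k_r D. Substituting D(t) from the Streeter–Phelps equation and solving for t gives
t_c = ln[(k_r/k_1)(1 − D₀(k_r−k_1)/(k_1 L₀))] / (k_r−k_1).
Here k_r−k_1 = 1.357 d⁻¹ and 1 − D₀(k_r−k_1)/(k_1 L₀) = 1 − 3.72×1.357/(0.383×45.7) = 0.7116, so
t_c = ln(4.543 × 0.7116) / 1.357 = 1.173 / 1.357 = 0.8647 d.
D_c = (k_1/k_r) L₀ e^(−k_1 t_c) = (0.383/1.74) × 45.7 × e^(−0.383×0.8647) = 0.2201 × 45.7 × 0.7181 = 7.223 mg/L.
x_c = v t_c = 0.280 m/s × 0.8647 d × 86400 s/d = 20920 m ≈ 20.9 km.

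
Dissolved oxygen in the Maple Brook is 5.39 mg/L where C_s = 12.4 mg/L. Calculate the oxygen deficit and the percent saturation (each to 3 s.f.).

D ≈ 7.01 mg/L; 43.5 % saturation

D = C_s − C = 12.4 − 5.39 = 7.01 mg/L.
% saturation = 5.39/12.4 × 100 = 43.5 %.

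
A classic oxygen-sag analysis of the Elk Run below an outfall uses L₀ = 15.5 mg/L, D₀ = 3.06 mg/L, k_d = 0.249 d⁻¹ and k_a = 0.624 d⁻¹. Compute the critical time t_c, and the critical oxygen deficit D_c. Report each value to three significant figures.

t_c ≈ 1.51 d; D_c ≈ 4.25 mg/L

With k_a/k_d = 2.506 and 1 − D₀(k_a−k_d)/(k_d L₀) = 0.7027,
t_c = ln(2.506 × 0.7027) / (0.624 − 0.249) = ln(1.761) / 0.3750 = 0.5658/0.3750 = 1.509 d.
D_c = (k_d/k_a) L₀ e^(−k_d t_c) = (0.249/0.624) × 15.5 × e^(−0.249×1.509) = 0.3990 × 15.5 × 0.6868 = 4.248 mg/L.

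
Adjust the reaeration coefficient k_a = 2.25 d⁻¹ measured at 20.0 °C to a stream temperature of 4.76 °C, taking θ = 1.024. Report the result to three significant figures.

k_a(T₂) = k_a(T₁) · θ^(T₂−T₁) = 2.25 × 1.024^(4.76−20.0)
= 2.25 × 1.024^-15.2 = 2.25 × 0.6967 = 1.568 d⁻¹.

k_a ≈ 1.57 d⁻¹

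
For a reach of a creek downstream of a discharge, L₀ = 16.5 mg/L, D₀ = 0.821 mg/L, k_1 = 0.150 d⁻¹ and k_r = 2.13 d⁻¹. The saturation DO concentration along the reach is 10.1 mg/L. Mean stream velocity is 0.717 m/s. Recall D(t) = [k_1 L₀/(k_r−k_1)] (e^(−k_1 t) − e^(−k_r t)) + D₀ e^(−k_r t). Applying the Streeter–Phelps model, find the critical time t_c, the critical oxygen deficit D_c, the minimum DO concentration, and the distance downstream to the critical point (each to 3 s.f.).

t_c = [1/(k_r−k_1)] ln[(k_r/k_1)(1 − D₀(k_r−k_1)/(k_1 L₀))]
= [1/(2.13−0.150)] ln[(2.13/0.150)(1 − 0.821×1.980/(0.150×16.5))]
= (1/1.980) ln[14.20 × 0.3432] = 0.5051 × ln(4.873) = 0.5051 × 1.584 = 0.7999 d.
L(t_c) = L₀ e^(−k_1 t_c) = 16.5 × 0.8869 = 14.63 mg/L, and at the critical point k_r D_c = k_1 L, so D_c = (0.150/2.13) × 14.63 = 1.031 mg/L.
Minimum DO = C_s − D_c = 10.1 − 1.031 = 9.069 mg/L.
x_c = v t_c = 0.717 m/s × 0.7999 d × 86400 s/d = 49550 m ≈ 49.6 km.

t_c ≈ 0.800 d; D_c ≈ 1.03 mg/L; min DO ≈ 9.07 mg/L; x_c ≈ 49.6 km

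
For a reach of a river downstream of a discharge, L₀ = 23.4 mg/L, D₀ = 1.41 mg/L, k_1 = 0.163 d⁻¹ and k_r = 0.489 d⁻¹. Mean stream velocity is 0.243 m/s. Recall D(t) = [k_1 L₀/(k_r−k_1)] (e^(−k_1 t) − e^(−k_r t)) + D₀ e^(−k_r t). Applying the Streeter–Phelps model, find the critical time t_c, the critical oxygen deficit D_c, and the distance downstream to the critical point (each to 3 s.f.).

With k_r/k_1 = 3.000 and 1 − D₀(k_r−k_1)/(k_1 L₀) = 0.8795,
t_c = ln(3.000 × 0.8795) / (0.489 − 0.163) = ln(2.638) / 0.3260 = 0.9702/0.3260 = 2.976 d.
L(t_c) = L₀ e^(−k_1 t_c) = 23.4 × 0.6156 = 14.41 mg/L, and at the critical point k_r D_c = k_1 L, so D_c = (0.163/0.489) × 14.41 = 4.802 mg/L.
x_c = v t_c = 0.243 m/s × 2.976 d × 86400 s/d = 62480 m ≈ 62.5 km.

t_c ≈ 2.98 d; D_c ≈ 4.80 mg/L; x_c ≈ 62.5 km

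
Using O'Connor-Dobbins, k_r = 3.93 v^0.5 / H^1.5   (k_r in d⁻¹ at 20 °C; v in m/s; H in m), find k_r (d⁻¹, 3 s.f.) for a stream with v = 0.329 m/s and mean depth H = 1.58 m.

k_r = 3.93 × 0.329^0.5 / 1.58^1.5 = 3.93 × 0.5736 / 1.986 = 1.135 d⁻¹.

k_r ≈ 1.14 d⁻¹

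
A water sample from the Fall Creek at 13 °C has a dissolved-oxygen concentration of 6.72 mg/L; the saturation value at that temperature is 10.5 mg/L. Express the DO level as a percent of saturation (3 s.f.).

% saturation = C/C_s × 100 = 6.72/10.5 × 100 = 64.0 %.

64.0 % saturation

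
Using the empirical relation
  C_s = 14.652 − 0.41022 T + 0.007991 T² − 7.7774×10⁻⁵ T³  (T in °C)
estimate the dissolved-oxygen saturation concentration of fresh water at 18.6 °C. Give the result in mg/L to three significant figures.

C_s ≈ 9.29 mg/L

C_s = 14.652 − 0.41022×18.6 + 0.007991×18.6² − 7.7774×10⁻⁵×18.6³ = 9.286 mg/L.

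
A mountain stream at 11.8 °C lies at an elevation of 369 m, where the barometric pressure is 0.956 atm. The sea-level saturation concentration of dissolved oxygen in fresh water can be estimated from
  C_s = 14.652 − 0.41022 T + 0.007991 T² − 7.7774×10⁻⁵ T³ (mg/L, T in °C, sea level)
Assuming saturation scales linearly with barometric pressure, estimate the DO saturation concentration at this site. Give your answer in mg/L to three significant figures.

At sea level: C_s = 14.652 − 0.41022×11.8 + 0.007991×11.8² − 7.7774×10⁻⁵×11.8³ = 10.80 mg/L.
Pressure correction: C_s' = 10.80 × 0.956 = 10.32 mg/L.

C_s ≈ 10.3 mg/L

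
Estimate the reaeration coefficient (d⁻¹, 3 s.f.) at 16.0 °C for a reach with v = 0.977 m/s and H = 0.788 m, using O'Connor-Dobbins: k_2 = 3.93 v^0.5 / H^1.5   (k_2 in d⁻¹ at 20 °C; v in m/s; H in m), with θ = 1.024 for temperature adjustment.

k_2 ≈ 5.05 d⁻¹

k_2(20) = 3.93 × 0.977^0.5 / 0.788^1.5 = 3.93 × 0.9884 / 0.6995 = 5.553 d⁻¹.
k_2(16.0) = 5.553 × 1.024^(16.0−20) = 5.553 × 0.9095 = 5.051 d⁻¹.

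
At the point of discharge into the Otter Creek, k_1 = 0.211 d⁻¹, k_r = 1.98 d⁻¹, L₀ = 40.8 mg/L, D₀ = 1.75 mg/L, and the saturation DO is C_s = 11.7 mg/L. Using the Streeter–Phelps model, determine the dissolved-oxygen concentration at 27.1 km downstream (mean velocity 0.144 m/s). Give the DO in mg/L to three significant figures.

Travel time t = x/v = 27.1 km / (0.144 m/s) = 27100 m / 0.144 m/s = 188200 s = 2.178 d.
k_1 L₀/(k_r−k_1) = 0.211×40.8/(1.98−0.211) = 8.609/1.769 = 4.866 mg/L.
e^(−k_1 t) = e^(−0.211×2.178) = 0.6315; e^(−k_r t) = e^(−1.98×2.178) = 0.01340.
D = 4.866 × (0.6315 − 0.01340) + 1.75 × 0.01340 = 3.008 + 0.02344 = 3.032 mg/L.
DO = C_s − D = 11.7 − 3.032 = 8.668 mg/L.

DO ≈ 8.67 mg/L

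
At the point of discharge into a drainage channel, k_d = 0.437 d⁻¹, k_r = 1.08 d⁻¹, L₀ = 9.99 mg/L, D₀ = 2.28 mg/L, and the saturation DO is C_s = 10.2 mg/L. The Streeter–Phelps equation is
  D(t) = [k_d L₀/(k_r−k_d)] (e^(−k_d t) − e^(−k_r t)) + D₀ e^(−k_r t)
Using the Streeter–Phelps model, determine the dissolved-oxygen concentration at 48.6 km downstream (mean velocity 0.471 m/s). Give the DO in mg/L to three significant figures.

DO ≈ 7.41 mg/L

Travel time t = x/v = 48.6 km / (0.471 m/s) = 48600 m / 0.471 m/s = 103200 s = 1.194 d.
k_d L₀/(k_r−k_d) = 0.437×9.99/(1.08−0.437) = 4.366/0.6430 = 6.789 mg/L.
e^(−k_d t) = e^(−0.437×1.194) = 0.5934; e^(−k_r t) = e^(−1.08×1.194) = 0.2753.
D = 6.789 × (0.5934 − 0.2753) + 2.28 × 0.2753 = 2.160 + 0.6277 = 2.787 mg/L.
DO = C_s − D = 10.2 − 2.787 = 7.413 mg/L.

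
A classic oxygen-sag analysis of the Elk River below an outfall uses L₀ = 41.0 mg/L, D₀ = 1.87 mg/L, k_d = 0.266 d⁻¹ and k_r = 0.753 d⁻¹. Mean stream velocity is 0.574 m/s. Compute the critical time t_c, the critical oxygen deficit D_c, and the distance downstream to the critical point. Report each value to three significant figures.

t_c ≈ 1.96 d; D_c ≈ 8.60 mg/L; x_c ≈ 97.1 km

With k_r/k_d = 2.831 and 1 − D₀(k_r−k_d)/(k_d L₀) = 0.9165,
t_c = ln(2.831 × 0.9165) / (0.753 − 0.266) = ln(2.594) / 0.4870 = 0.9534/0.4870 = 1.958 d.
D_c = (k_d/k_r) L₀ e^(−k_d t_c) = (0.266/0.753) × 41.0 × e^(−0.266×1.958) = 0.3533 × 41.0 × 0.5941 = 8.604 mg/L.
x_c = v t_c = 0.574 m/s × 1.958 d × 86400 s/d = 97090 m ≈ 97.1 km.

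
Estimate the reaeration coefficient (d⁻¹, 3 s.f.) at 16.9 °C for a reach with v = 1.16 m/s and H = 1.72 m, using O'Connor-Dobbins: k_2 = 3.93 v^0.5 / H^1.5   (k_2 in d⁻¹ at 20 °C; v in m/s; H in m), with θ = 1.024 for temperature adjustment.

k_2 ≈ 1.74 d⁻¹

k_2(20) = 3.93 × 1.16^0.5 / 1.72^1.5 = 3.93 × 1.077 / 2.256 = 1.876 d⁻¹.
k_2(16.9) = 1.876 × 1.024^(16.9−20) = 1.876 × 0.9291 = 1.743 d⁻¹.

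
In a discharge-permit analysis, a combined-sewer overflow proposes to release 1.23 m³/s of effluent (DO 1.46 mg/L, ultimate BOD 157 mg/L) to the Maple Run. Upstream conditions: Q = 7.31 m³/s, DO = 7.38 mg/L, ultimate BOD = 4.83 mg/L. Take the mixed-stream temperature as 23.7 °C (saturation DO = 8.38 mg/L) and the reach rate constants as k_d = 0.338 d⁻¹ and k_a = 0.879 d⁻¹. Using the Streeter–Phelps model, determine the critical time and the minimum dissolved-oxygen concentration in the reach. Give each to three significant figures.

Mixed DO = (7.31×7.38 + 1.23×1.46)/(7.31+1.23) = 55.74/8.540 = 6.527 mg/L.
Mixed L₀ = (7.31×4.83 + 1.23×157)/(8.540) = 228.4/8.540 = 26.75 mg/L.
Initial deficit D₀ = C_s − DO₀ = 8.38 − 6.527 = 1.853 mg/L.
t_c = (1/0.5410) ln[(0.879/0.338)(1 − 1.853×0.5410/(0.338×26.75))] = 1.848 × ln(2.312) = 1.549 d.
D_c = (0.338/0.879) × 26.75 × e^(−0.338×1.549) = 0.3845 × 26.75 × 0.5923 = 6.092 mg/L.
Minimum DO = 8.38 − 6.092 = 2.288 mg/L.

t_c ≈ 1.55 d; minimum DO ≈ 2.29 mg/L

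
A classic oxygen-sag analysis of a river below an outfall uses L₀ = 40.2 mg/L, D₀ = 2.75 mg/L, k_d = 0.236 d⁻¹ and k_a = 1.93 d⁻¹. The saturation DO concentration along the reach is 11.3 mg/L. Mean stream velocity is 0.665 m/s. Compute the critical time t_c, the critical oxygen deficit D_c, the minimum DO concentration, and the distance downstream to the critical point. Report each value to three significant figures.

At the critical point dD/dt = 0, so k_d L₀ e^(−k_d t) = k_a D. Substituting D(t) from the Streeter–Phelps equation and solving for t gives
t_c = ln[(k_a/k_d)(1 − D₀(k_a−k_d)/(k_d L₀))] / (k_a−k_d).
Here k_a−k_d = 1.694 d⁻¹ and 1 − D₀(k_a−k_d)/(k_d L₀) = 1 − 2.75×1.694/(0.236×40.2) = 0.5090, so
t_c = ln(8.178 × 0.5090) / 1.694 = 1.426 / 1.694 = 0.8418 d.
D_c = (k_d/k_a) L₀ e^(−k_d t_c) = (0.236/1.93) × 40.2 × e^(−0.236×0.8418) = 0.1223 × 40.2 × 0.8198 = 4.030 mg/L.
Minimum DO = C_s − D_c = 11.3 − 4.030 = 7.270 mg/L.
x_c = v t_c = 0.665 m/s × 0.8418 d × 86400 s/d = 48370 m ≈ 48.4 km.

t_c ≈ 0.842 d; D_c ≈ 4.03 mg/L; min DO ≈ 7.27 mg/L; x_c ≈ 48.4 km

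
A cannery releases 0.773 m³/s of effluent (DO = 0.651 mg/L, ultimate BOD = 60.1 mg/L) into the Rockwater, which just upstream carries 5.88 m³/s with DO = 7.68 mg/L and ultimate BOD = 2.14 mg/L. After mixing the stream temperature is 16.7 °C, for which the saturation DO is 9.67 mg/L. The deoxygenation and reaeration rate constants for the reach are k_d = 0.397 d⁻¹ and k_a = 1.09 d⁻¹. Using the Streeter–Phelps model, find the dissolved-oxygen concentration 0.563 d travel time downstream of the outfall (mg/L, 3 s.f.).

Mixed DO = (5.88×7.68 + 0.773×0.651)/(5.88+0.773) = 45.66/6.653 = 6.863 mg/L.
Mixed L₀ = (5.88×2.14 + 0.773×60.1)/(6.653) = 59.04/6.653 = 8.874 mg/L.
Initial deficit D₀ = C_s − DO₀ = 9.67 − 6.863 = 2.807 mg/L.
D(0.563) = [0.397×8.874/(1.09−0.397)](e^(−0.397×0.563) − e^(−1.09×0.563)) + 2.807 e^(−1.09×0.563)
= 5.084 × (0.7997 − 0.5414) + 2.807 × 0.5414 = 2.833 mg/L.
DO = 9.67 − 2.833 = 6.837 mg/L.

DO ≈ 6.84 mg/L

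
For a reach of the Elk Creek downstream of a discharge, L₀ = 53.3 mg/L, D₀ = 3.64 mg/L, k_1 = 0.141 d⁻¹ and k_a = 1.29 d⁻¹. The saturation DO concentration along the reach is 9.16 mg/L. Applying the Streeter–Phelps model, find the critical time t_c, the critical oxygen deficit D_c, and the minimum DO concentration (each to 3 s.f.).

t_c = [1/(k_a−k_1)] ln[(k_a/k_1)(1 − D₀(k_a−k_1)/(k_1 L₀))]
= [1/(1.29−0.141)] ln[(1.29/0.141)(1 − 3.64×1.149/(0.141×53.3))]
= (1/1.149) ln[9.149 × 0.4435] = 0.8703 × ln(4.057) = 0.8703 × 1.401 = 1.219 d.
L(t_c) = L₀ e^(−k_1 t_c) = 53.3 × 0.8421 = 44.88 mg/L, and at the critical point k_a D_c = k_1 L, so D_c = (0.141/1.29) × 44.88 = 4.906 mg/L.
Minimum DO = C_s − D_c = 9.16 − 4.906 = 4.254 mg/L.

t_c ≈ 1.22 d; D_c ≈ 4.91 mg/L; min DO ≈ 4.25 mg/L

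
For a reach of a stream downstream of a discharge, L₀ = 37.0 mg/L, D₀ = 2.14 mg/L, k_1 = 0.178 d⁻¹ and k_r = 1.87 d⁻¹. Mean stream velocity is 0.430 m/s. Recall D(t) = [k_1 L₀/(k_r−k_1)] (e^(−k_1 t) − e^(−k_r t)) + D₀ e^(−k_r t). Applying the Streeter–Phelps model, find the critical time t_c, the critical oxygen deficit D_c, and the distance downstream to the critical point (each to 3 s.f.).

t_c = [1/(k_r−k_1)] ln[(k_r/k_1)(1 − D₀(k_r−k_1)/(k_1 L₀))]
= [1/(1.87−0.178)] ln[(1.87/0.178)(1 − 2.14×1.692/(0.178×37.0))]
= (1/1.692) ln[10.51 × 0.4502] = 0.5910 × ln(4.730) = 0.5910 × 1.554 = 0.9184 d.
L(t_c) = L₀ e^(−k_1 t_c) = 37.0 × 0.8492 = 31.42 mg/L, and at the critical point k_r D_c = k_1 L, so D_c = (0.178/1.87) × 31.42 = 2.991 mg/L.
x_c = v t_c = 0.430 m/s × 0.9184 d × 86400 s/d = 34120 m ≈ 34.1 km.

t_c ≈ 0.918 d; D_c ≈ 2.99 mg/L; x_c ≈ 34.1 km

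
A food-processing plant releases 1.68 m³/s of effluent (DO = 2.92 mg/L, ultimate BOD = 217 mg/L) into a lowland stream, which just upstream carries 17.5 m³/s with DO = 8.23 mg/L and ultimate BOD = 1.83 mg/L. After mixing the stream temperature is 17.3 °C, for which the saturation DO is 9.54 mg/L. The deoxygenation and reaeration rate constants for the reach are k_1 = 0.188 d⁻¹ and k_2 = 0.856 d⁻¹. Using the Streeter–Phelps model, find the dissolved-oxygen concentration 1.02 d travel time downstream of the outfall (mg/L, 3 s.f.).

Mixed DO = (17.5×8.23 + 1.68×2.92)/(17.5+1.68) = 148.9/19.18 = 7.765 mg/L.
Mixed L₀ = (17.5×1.83 + 1.68×217)/(19.18) = 396.6/19.18 = 20.68 mg/L.
Initial deficit D₀ = C_s − DO₀ = 9.54 − 7.765 = 1.775 mg/L.
D(1.02) = [0.188×20.68/(0.856−0.188)](e^(−0.188×1.02) − e^(−0.856×1.02)) + 1.775 e^(−0.856×1.02)
= 5.819 × (0.8255 − 0.4176) + 1.775 × 0.4176 = 3.115 mg/L.
DO = 9.54 − 3.115 = 6.425 mg/L.

DO ≈ 6.43 mg/L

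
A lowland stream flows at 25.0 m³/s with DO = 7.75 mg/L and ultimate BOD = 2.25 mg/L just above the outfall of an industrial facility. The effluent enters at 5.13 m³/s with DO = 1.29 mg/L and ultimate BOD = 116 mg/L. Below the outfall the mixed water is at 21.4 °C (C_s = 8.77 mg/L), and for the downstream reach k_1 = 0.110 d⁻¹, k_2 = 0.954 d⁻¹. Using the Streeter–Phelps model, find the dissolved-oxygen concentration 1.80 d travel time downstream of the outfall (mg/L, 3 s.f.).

DO ≈ 6.58 mg/L

Mixed DO = (25.0×7.75 + 5.13×1.29)/(25.0+5.13) = 200.4/30.13 = 6.650 mg/L.
Mixed L₀ = (25.0×2.25 + 5.13×116)/(30.13) = 651.3/30.13 = 21.62 mg/L.
Initial deficit D₀ = C_s − DO₀ = 8.77 − 6.650 = 2.120 mg/L.
D(1.80) = [0.110×21.62/(0.954−0.110)](e^(−0.110×1.80) − e^(−0.954×1.80)) + 2.120 e^(−0.954×1.80)
= 2.817 × (0.8204 − 0.1796) + 2.120 × 0.1796 = 2.186 mg/L.
DO = 8.77 − 2.186 = 6.584 mg/L.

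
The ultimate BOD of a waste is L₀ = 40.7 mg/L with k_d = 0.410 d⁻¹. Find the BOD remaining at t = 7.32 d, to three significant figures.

L ≈ 2.02 mg/L

L_t = L₀ e^(−k_d t) = 40.7 × e^(−0.410×7.32) = 40.7 × 0.04973 = 2.024 mg/L.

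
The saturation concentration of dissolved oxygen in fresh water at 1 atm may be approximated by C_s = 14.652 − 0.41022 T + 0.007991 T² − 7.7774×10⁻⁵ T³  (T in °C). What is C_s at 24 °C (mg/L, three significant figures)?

C_s ≈ 8.33 mg/L

C_s = 14.652 − 0.41022×24 + 0.007991×24² − 7.7774×10⁻⁵×24³ = 8.334 mg/L.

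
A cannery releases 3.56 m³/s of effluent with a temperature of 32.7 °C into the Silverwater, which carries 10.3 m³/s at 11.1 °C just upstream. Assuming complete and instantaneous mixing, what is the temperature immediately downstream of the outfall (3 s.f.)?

Flow-weighted mixing: C = (Q_r C_r + Q_w C_w)/(Q_r + Q_w)
= (10.3×11.1 + 3.56×32.7)/(10.3 + 3.56) = 230.7/13.86 = 16.65 °C.

16.6 °C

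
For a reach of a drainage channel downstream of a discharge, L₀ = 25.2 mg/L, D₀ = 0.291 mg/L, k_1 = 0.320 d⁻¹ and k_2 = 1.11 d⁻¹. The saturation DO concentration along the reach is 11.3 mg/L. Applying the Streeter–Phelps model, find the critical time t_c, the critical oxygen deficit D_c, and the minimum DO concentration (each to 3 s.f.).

t_c = [1/(k_2−k_1)] ln[(k_2/k_1)(1 − D₀(k_2−k_1)/(k_1 L₀))]
= [1/(1.11−0.320)] ln[(1.11/0.320)(1 − 0.291×0.7900/(0.320×25.2))]
= (1/0.7900) ln[3.469 × 0.9715] = 1.266 × ln(3.370) = 1.266 × 1.215 = 1.538 d.
L(t_c) = L₀ e^(−k_1 t_c) = 25.2 × 0.6113 = 15.41 mg/L, and at the critical point k_2 D_c = k_1 L, so D_c = (0.320/1.11) × 15.41 = 4.441 mg/L.
Minimum DO = C_s − D_c = 11.3 − 4.441 = 6.859 mg/L.

t_c ≈ 1.54 d; D_c ≈ 4.44 mg/L; min DO ≈ 6.86 mg/L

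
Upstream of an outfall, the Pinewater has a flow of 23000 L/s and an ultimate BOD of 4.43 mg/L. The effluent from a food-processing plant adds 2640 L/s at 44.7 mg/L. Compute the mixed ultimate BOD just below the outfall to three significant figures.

Flow-weighted mixing: C = (Q_r C_r + Q_w C_w)/(Q_r + Q_w)
= (23000×4.43 + 2640×44.7)/(23000 + 2640) = 219900/25640 = 8.576 mg/L.

8.58 mg/L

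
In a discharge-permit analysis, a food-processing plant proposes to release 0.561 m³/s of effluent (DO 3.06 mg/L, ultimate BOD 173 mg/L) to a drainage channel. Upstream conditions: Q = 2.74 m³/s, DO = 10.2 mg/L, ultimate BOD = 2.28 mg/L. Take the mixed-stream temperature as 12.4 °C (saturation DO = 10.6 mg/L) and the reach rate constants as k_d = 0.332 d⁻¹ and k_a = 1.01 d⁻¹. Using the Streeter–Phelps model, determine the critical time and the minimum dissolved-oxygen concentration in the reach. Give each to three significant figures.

t_c ≈ 1.48 d; minimum DO ≈ 4.30 mg/L

Mixed DO = (2.74×10.2 + 0.561×3.06)/(2.74+0.561) = 29.66/3.301 = 8.987 mg/L.
Mixed L₀ = (2.74×2.28 + 0.561×173)/(3.301) = 103.3/3.301 = 31.29 mg/L.
Initial deficit D₀ = C_s − DO₀ = 10.6 − 8.987 = 1.613 mg/L.
t_c = (1/0.6780) ln[(1.01/0.332)(1 − 1.613×0.6780/(0.332×31.29))] = 1.475 × ln(2.722) = 1.477 d.
D_c = (0.332/1.01) × 31.29 × e^(−0.332×1.477) = 0.3287 × 31.29 × 0.6124 = 6.300 mg/L.
Minimum DO = 10.6 − 6.300 = 4.300 mg/L.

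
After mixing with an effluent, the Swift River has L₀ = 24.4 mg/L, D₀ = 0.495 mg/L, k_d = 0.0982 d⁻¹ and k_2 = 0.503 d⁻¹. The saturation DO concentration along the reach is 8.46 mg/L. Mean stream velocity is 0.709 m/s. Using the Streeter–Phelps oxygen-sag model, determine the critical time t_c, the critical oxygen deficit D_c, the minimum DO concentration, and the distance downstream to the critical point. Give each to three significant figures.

t_c ≈ 3.82 d; D_c ≈ 3.27 mg/L; min DO ≈ 5.19 mg/L; x_c ≈ 234 km

At the critical point dD/dt = 0, so k_d L₀ e^(−k_d t) = k_2 D. Substituting D(t) from the Streeter–Phelps equation and solving for t gives
t_c = ln[(k_2/k_d)(1 − D₀(k_2−k_d)/(k_d L₀))] / (k_2−k_d).
Here k_2−k_d = 0.4048 d⁻¹ and 1 − D₀(k_2−k_d)/(k_d L₀) = 1 − 0.495×0.4048/(0.0982×24.4) = 0.9164, so
t_c = ln(5.122 × 0.9164) / 0.4048 = 1.546 / 0.4048 = 3.820 d.
D_c = (k_d/k_2) L₀ e^(−k_d t_c) = (0.0982/0.503) × 24.4 × e^(−0.0982×3.820) = 0.1952 × 24.4 × 0.6872 = 3.274 mg/L.
Minimum DO = C_s − D_c = 8.46 − 3.274 = 5.186 mg/L.
x_c = v t_c = 0.709 m/s × 3.820 d × 86400 s/d = 234000 m ≈ 234 km.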